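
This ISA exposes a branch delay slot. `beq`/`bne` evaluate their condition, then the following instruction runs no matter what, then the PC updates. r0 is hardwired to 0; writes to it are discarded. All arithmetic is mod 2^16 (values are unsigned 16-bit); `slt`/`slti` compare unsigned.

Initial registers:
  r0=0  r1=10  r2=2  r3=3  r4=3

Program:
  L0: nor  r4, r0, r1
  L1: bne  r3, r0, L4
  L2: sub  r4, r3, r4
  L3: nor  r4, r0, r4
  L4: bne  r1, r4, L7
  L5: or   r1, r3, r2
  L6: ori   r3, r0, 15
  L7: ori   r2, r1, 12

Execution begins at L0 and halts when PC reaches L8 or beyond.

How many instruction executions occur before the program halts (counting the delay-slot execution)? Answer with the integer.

6

  step pc=0: nor  r4, r0, r1  regs=(0,10,2,3,65525)
  step pc=1: bne  r3, r0, L4  cond=T  regs=(0,10,2,3,65525)
  step pc=2: sub  r4, r3, r4  regs=(0,10,2,3,14)
  step pc=4: bne  r1, r4, L7  cond=T  regs=(0,10,2,3,14)
  step pc=5: or   r1, r3, r2  regs=(0,3,2,3,14)
  step pc=7: ori   r2, r1, 12  regs=(0,3,15,3,14)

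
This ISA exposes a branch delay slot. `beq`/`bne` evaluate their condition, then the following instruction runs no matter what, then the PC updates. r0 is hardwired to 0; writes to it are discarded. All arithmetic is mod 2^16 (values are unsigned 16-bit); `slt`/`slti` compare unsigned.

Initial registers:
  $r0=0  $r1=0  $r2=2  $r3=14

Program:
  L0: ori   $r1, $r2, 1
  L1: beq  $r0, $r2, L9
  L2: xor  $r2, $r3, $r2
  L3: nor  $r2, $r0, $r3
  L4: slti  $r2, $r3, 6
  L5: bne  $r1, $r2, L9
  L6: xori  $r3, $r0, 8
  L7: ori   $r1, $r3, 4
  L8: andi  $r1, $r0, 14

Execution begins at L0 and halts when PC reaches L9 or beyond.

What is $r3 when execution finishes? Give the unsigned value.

#0 ori   $r1, $r2, 1 ; 0/3/2/14
#1 beq  $r0, $r2, L9 ; 0/3/2/14 ; →fallthru
#2 xor  $r2, $r3, $r2 ; 0/3/12/14
#3 nor  $r2, $r0, $r3 ; 0/3/65521/14
#4 slti  $r2, $r3, 6 ; 0/3/0/14
#5 bne  $r1, $r2, L9 ; 0/3/0/14 ; →target
#6 xori  $r3, $r0, 8 ; 0/3/0/8

8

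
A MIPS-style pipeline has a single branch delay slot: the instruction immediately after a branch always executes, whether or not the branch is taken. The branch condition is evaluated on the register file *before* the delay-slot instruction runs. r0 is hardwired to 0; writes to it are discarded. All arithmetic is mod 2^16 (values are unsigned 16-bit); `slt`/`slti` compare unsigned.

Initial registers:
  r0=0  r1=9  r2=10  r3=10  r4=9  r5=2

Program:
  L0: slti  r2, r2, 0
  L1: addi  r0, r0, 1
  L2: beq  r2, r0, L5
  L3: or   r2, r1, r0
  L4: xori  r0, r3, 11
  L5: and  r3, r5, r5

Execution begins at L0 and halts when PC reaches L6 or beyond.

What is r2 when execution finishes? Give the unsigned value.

9

PC=0  slti  r2, r2, 0        | r0=0 r1=9 r2=0 r3=10 r4=9 r5=2
PC=1  addi  r0, r0, 1        | r0=0 r1=9 r2=0 r3=10 r4=9 r5=2
PC=2  beq  r2, r0, L5        | r0=0 r1=9 r2=0 r3=10 r4=9 r5=2  [TAKEN]
PC=3  or   r2, r1, r0        | r0=0 r1=9 r2=9 r3=10 r4=9 r5=2
PC=5  and  r3, r5, r5        | r0=0 r1=9 r2=9 r3=2 r4=9 r5=2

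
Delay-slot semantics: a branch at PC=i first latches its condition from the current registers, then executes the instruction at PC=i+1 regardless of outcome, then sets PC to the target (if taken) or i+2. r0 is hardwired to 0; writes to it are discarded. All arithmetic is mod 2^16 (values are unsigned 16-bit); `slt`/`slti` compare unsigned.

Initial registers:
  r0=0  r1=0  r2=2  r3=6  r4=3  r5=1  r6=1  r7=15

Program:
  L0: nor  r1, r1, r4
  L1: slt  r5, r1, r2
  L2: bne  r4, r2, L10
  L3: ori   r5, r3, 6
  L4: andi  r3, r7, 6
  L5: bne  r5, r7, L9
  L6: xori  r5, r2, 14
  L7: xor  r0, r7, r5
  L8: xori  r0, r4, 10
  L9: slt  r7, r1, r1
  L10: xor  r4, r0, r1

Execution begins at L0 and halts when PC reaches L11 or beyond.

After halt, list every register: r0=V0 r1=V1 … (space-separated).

r0=0 r1=65532 r2=2 r3=6 r4=65532 r5=6 r6=1 r7=15

  step pc=0: nor  r1, r1, r4  regs=(0,65532,2,6,3,1,1,15)
  step pc=1: slt  r5, r1, r2  regs=(0,65532,2,6,3,0,1,15)
  step pc=2: bne  r4, r2, L10  cond=T  regs=(0,65532,2,6,3,0,1,15)
  step pc=3: ori   r5, r3, 6  regs=(0,65532,2,6,3,6,1,15)
  step pc=10: xor  r4, r0, r1  regs=(0,65532,2,6,65532,6,1,15)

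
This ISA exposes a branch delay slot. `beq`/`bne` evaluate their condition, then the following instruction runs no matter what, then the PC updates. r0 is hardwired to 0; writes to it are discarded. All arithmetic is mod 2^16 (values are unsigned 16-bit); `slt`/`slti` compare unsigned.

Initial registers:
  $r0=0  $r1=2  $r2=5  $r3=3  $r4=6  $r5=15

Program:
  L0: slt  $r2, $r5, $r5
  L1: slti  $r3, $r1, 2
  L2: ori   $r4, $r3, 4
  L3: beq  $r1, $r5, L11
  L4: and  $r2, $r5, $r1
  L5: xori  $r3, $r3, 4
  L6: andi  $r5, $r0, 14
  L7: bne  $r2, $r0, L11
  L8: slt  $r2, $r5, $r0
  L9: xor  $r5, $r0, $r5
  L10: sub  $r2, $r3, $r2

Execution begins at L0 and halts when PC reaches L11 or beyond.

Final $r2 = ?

PC=0  slt  $r2, $r5, $r5     | $r0=0 $r1=2 $r2=0 $r3=3 $r4=6 $r5=15
PC=1  slti  $r3, $r1, 2      | $r0=0 $r1=2 $r2=0 $r3=0 $r4=6 $r5=15
PC=2  ori   $r4, $r3, 4      | $r0=0 $r1=2 $r2=0 $r3=0 $r4=4 $r5=15
PC=3  beq  $r1, $r5, L11     | $r0=0 $r1=2 $r2=0 $r3=0 $r4=4 $r5=15  [not taken]
PC=4  and  $r2, $r5, $r1     | $r0=0 $r1=2 $r2=2 $r3=0 $r4=4 $r5=15
PC=5  xori  $r3, $r3, 4      | $r0=0 $r1=2 $r2=2 $r3=4 $r4=4 $r5=15
PC=6  andi  $r5, $r0, 14     | $r0=0 $r1=2 $r2=2 $r3=4 $r4=4 $r5=0
PC=7  bne  $r2, $r0, L11     | $r0=0 $r1=2 $r2=2 $r3=4 $r4=4 $r5=0  [TAKEN]
PC=8  slt  $r2, $r5, $r0     | $r0=0 $r1=2 $r2=0 $r3=4 $r4=4 $r5=0

0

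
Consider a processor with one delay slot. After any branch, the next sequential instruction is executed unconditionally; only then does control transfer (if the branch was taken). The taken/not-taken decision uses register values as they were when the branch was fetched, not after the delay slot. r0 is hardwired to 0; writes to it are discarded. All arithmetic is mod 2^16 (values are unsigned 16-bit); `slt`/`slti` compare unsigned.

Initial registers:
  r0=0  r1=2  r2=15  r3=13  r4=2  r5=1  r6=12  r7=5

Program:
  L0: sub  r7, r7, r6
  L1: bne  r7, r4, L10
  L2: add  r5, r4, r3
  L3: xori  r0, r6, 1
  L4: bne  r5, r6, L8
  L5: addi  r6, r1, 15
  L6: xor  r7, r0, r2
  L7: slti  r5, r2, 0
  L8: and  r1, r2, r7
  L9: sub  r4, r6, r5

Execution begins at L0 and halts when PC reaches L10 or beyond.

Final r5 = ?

15

#0 sub  r7, r7, r6 ; 0/2/15/13/2/1/12/65529
#1 bne  r7, r4, L10 ; 0/2/15/13/2/1/12/65529 ; →target
#2 add  r5, r4, r3 ; 0/2/15/13/2/15/12/65529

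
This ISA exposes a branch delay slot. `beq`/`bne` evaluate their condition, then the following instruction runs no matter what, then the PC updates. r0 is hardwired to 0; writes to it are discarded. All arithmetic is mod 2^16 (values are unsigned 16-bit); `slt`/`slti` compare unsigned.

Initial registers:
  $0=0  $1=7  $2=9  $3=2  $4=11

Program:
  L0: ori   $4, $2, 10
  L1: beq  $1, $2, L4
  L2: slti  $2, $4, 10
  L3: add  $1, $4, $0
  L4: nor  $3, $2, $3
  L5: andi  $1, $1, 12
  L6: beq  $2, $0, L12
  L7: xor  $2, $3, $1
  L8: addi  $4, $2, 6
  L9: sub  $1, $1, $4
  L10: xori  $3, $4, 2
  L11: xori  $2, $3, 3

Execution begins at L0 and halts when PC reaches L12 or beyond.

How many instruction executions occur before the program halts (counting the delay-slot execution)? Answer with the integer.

#0 ori   $4, $2, 10 ; 0/7/9/2/11
#1 beq  $1, $2, L4 ; 0/7/9/2/11 ; →fallthru
#2 slti  $2, $4, 10 ; 0/7/0/2/11
#3 add  $1, $4, $0 ; 0/11/0/2/11
#4 nor  $3, $2, $3 ; 0/11/0/65533/11
#5 andi  $1, $1, 12 ; 0/8/0/65533/11
#6 beq  $2, $0, L12 ; 0/8/0/65533/11 ; →target
#7 xor  $2, $3, $1 ; 0/8/65525/65533/11

8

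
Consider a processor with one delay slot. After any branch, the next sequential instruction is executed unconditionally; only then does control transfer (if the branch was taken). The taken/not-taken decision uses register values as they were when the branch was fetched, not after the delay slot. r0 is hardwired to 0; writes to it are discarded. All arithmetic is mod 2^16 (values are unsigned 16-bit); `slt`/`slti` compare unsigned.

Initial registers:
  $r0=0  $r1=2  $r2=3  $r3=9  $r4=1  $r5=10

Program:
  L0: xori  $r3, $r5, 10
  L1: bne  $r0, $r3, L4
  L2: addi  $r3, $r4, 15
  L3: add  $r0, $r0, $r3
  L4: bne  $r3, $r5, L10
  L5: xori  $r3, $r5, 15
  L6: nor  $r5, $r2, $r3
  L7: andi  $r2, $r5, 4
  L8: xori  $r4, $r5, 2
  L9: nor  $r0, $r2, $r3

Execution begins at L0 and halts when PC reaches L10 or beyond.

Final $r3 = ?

5

#0 xori  $r3, $r5, 10 ; 0/2/3/0/1/10
#1 bne  $r0, $r3, L4 ; 0/2/3/0/1/10 ; →fallthru
#2 addi  $r3, $r4, 15 ; 0/2/3/16/1/10
#3 add  $r0, $r0, $r3 ; 0/2/3/16/1/10
#4 bne  $r3, $r5, L10 ; 0/2/3/16/1/10 ; →target
#5 xori  $r3, $r5, 15 ; 0/2/3/5/1/10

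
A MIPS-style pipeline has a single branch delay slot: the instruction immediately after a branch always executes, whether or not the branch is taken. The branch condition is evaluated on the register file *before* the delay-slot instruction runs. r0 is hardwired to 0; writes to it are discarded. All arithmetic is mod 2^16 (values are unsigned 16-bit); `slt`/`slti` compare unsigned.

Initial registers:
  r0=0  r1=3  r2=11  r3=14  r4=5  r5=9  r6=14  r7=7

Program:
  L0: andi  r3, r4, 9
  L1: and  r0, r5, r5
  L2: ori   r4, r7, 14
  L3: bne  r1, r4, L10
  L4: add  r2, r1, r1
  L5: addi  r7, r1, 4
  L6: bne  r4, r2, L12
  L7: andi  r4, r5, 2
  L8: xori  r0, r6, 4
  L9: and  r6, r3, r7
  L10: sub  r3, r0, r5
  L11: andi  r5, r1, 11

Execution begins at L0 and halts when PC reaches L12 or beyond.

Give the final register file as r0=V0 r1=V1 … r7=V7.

[0] andi  r3, r4, 9  →  {r0:0, r1:3, r2:11, r3:1, r4:5, r5:9, r6:14, r7:7}
[1] and  r0, r5, r5  →  {r0:0, r1:3, r2:11, r3:1, r4:5, r5:9, r6:14, r7:7}
[2] ori   r4, r7, 14  →  {r0:0, r1:3, r2:11, r3:1, r4:15, r5:9, r6:14, r7:7}
[3] bne  r1, r4, L10  →  {r0:0, r1:3, r2:11, r3:1, r4:15, r5:9, r6:14, r7:7}  ⟨branch taken⟩
[4] add  r2, r1, r1  →  {r0:0, r1:3, r2:6, r3:1, r4:15, r5:9, r6:14, r7:7}
[10] sub  r3, r0, r5  →  {r0:0, r1:3, r2:6, r3:65527, r4:15, r5:9, r6:14, r7:7}
[11] andi  r5, r1, 11  →  {r0:0, r1:3, r2:6, r3:65527, r4:15, r5:3, r6:14, r7:7}

r0=0 r1=3 r2=6 r3=65527 r4=15 r5=3 r6=14 r7=7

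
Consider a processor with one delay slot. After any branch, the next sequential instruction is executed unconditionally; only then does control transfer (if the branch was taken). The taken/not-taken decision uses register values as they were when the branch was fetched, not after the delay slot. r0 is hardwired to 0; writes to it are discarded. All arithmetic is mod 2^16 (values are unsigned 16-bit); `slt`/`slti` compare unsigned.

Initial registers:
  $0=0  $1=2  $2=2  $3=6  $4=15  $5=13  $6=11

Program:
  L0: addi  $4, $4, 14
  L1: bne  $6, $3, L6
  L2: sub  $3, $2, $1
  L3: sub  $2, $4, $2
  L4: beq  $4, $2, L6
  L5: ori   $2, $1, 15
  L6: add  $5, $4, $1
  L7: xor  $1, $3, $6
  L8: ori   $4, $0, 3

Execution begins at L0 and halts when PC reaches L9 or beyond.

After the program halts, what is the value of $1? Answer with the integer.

11

  step pc=0: addi  $4, $4, 14  regs=(0,2,2,6,29,13,11)
  step pc=1: bne  $6, $3, L6  cond=T  regs=(0,2,2,6,29,13,11)
  step pc=2: sub  $3, $2, $1  regs=(0,2,2,0,29,13,11)
  step pc=6: add  $5, $4, $1  regs=(0,2,2,0,29,31,11)
  step pc=7: xor  $1, $3, $6  regs=(0,11,2,0,29,31,11)
  step pc=8: ori   $4, $0, 3  regs=(0,11,2,0,3,31,11)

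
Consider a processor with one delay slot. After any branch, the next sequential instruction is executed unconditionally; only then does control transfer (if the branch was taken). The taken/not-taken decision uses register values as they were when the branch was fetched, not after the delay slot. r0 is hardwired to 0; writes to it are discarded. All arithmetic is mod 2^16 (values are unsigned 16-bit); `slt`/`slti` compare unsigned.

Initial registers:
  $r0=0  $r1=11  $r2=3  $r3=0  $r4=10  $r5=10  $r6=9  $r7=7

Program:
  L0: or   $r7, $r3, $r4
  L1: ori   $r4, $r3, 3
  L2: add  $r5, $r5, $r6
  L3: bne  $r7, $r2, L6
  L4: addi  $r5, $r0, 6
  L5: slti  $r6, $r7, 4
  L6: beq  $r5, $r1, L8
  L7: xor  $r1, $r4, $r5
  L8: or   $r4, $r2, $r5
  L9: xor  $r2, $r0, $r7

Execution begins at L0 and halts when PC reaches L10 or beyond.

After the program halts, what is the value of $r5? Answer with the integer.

  step pc=0: or   $r7, $r3, $r4  regs=(0,11,3,0,10,10,9,10)
  step pc=1: ori   $r4, $r3, 3  regs=(0,11,3,0,3,10,9,10)
  step pc=2: add  $r5, $r5, $r6  regs=(0,11,3,0,3,19,9,10)
  step pc=3: bne  $r7, $r2, L6  cond=T  regs=(0,11,3,0,3,19,9,10)
  step pc=4: addi  $r5, $r0, 6  regs=(0,11,3,0,3,6,9,10)
  step pc=6: beq  $r5, $r1, L8  cond=F  regs=(0,11,3,0,3,6,9,10)
  step pc=7: xor  $r1, $r4, $r5  regs=(0,5,3,0,3,6,9,10)
  step pc=8: or   $r4, $r2, $r5  regs=(0,5,3,0,7,6,9,10)
  step pc=9: xor  $r2, $r0, $r7  regs=(0,5,10,0,7,6,9,10)

6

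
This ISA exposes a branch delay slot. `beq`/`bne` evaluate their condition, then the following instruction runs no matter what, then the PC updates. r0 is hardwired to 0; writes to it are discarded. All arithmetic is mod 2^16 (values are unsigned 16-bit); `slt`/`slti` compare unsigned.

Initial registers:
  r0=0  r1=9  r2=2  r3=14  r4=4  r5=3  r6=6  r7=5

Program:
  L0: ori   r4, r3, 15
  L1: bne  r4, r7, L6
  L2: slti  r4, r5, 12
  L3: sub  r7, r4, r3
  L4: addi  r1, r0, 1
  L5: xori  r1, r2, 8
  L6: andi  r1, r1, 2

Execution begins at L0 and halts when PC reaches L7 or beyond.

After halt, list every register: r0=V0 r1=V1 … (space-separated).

[0] ori   r4, r3, 15  →  {r0:0, r1:9, r2:2, r3:14, r4:15, r5:3, r6:6, r7:5}
[1] bne  r4, r7, L6  →  {r0:0, r1:9, r2:2, r3:14, r4:15, r5:3, r6:6, r7:5}  ⟨branch taken⟩
[2] slti  r4, r5, 12  →  {r0:0, r1:9, r2:2, r3:14, r4:1, r5:3, r6:6, r7:5}
[6] andi  r1, r1, 2  →  {r0:0, r1:0, r2:2, r3:14, r4:1, r5:3, r6:6, r7:5}

r0=0 r1=0 r2=2 r3=14 r4=1 r5=3 r6=6 r7=5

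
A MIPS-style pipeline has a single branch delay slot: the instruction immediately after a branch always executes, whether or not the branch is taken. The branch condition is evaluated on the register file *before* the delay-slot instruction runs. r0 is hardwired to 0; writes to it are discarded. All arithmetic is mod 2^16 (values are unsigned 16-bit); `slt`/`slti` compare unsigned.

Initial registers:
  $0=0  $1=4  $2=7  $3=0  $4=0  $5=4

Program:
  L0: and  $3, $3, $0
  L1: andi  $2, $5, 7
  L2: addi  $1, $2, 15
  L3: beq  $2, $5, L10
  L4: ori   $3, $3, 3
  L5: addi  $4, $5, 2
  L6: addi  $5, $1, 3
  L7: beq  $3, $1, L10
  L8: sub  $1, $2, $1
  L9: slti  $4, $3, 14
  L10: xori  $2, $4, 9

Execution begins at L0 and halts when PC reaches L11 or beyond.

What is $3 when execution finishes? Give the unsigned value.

  step pc=0: and  $3, $3, $0  regs=(0,4,7,0,0,4)
  step pc=1: andi  $2, $5, 7  regs=(0,4,4,0,0,4)
  step pc=2: addi  $1, $2, 15  regs=(0,19,4,0,0,4)
  step pc=3: beq  $2, $5, L10  cond=T  regs=(0,19,4,0,0,4)
  step pc=4: ori   $3, $3, 3  regs=(0,19,4,3,0,4)
  step pc=10: xori  $2, $4, 9  regs=(0,19,9,3,0,4)

3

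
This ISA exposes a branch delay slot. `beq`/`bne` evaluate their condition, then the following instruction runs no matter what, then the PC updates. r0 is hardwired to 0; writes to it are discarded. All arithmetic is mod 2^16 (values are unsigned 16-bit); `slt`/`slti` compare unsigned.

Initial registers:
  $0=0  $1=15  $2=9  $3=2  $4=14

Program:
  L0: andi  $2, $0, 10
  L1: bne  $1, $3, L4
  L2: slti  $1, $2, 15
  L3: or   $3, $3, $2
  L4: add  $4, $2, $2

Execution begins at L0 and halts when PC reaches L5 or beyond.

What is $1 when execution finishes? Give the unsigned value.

PC=0  andi  $2, $0, 10       | $0=0 $1=15 $2=0 $3=2 $4=14
PC=1  bne  $1, $3, L4        | $0=0 $1=15 $2=0 $3=2 $4=14  [TAKEN]
PC=2  slti  $1, $2, 15       | $0=0 $1=1 $2=0 $3=2 $4=14
PC=4  add  $4, $2, $2        | $0=0 $1=1 $2=0 $3=2 $4=0

1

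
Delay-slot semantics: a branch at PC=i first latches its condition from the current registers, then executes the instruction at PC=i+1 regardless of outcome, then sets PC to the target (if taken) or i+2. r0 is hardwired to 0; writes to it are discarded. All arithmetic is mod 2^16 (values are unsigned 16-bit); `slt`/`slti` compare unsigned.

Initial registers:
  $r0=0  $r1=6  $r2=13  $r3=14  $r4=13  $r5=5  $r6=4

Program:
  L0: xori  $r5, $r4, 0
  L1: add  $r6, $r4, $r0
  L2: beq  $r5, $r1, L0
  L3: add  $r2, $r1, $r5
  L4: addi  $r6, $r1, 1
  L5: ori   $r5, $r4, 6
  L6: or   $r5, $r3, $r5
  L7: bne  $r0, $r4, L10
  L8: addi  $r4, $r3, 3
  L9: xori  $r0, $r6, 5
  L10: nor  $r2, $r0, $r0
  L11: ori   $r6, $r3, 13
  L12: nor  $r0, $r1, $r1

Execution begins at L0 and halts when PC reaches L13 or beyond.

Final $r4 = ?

17

[0] xori  $r5, $r4, 0  →  {$r0:0, $r1:6, $r2:13, $r3:14, $r4:13, $r5:13, $r6:4}
[1] add  $r6, $r4, $r0  →  {$r0:0, $r1:6, $r2:13, $r3:14, $r4:13, $r5:13, $r6:13}
[2] beq  $r5, $r1, L0  →  {$r0:0, $r1:6, $r2:13, $r3:14, $r4:13, $r5:13, $r6:13}  ⟨branch fallthrough⟩
[3] add  $r2, $r1, $r5  →  {$r0:0, $r1:6, $r2:19, $r3:14, $r4:13, $r5:13, $r6:13}
[4] addi  $r6, $r1, 1  →  {$r0:0, $r1:6, $r2:19, $r3:14, $r4:13, $r5:13, $r6:7}
[5] ori   $r5, $r4, 6  →  {$r0:0, $r1:6, $r2:19, $r3:14, $r4:13, $r5:15, $r6:7}
[6] or   $r5, $r3, $r5  →  {$r0:0, $r1:6, $r2:19, $r3:14, $r4:13, $r5:15, $r6:7}
[7] bne  $r0, $r4, L10  →  {$r0:0, $r1:6, $r2:19, $r3:14, $r4:13, $r5:15, $r6:7}  ⟨branch taken⟩
[8] addi  $r4, $r3, 3  →  {$r0:0, $r1:6, $r2:19, $r3:14, $r4:17, $r5:15, $r6:7}
[10] nor  $r2, $r0, $r0  →  {$r0:0, $r1:6, $r2:65535, $r3:14, $r4:17, $r5:15, $r6:7}
[11] ori   $r6, $r3, 13  →  {$r0:0, $r1:6, $r2:65535, $r3:14, $r4:17, $r5:15, $r6:15}
[12] nor  $r0, $r1, $r1  →  {$r0:0, $r1:6, $r2:65535, $r3:14, $r4:17, $r5:15, $r6:15}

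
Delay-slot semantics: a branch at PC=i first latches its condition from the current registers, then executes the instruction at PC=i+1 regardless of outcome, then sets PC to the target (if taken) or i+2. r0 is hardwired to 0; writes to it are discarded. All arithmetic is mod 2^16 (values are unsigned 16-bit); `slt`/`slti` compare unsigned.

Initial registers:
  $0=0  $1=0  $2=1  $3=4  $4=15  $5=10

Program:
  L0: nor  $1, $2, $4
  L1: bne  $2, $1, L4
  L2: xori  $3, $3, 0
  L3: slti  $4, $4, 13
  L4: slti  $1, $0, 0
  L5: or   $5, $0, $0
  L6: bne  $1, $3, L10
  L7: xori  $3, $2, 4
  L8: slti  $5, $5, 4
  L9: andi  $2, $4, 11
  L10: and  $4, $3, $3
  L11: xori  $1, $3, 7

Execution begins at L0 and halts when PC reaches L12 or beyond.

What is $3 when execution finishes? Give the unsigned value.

5

PC=0  nor  $1, $2, $4        | $0=0 $1=65520 $2=1 $3=4 $4=15 $5=10
PC=1  bne  $2, $1, L4        | $0=0 $1=65520 $2=1 $3=4 $4=15 $5=10  [TAKEN]
PC=2  xori  $3, $3, 0        | $0=0 $1=65520 $2=1 $3=4 $4=15 $5=10
PC=4  slti  $1, $0, 0        | $0=0 $1=0 $2=1 $3=4 $4=15 $5=10
PC=5  or   $5, $0, $0        | $0=0 $1=0 $2=1 $3=4 $4=15 $5=0
PC=6  bne  $1, $3, L10       | $0=0 $1=0 $2=1 $3=4 $4=15 $5=0  [TAKEN]
PC=7  xori  $3, $2, 4        | $0=0 $1=0 $2=1 $3=5 $4=15 $5=0
PC=10 and  $4, $3, $3        | $0=0 $1=0 $2=1 $3=5 $4=5 $5=0
PC=11 xori  $1, $3, 7        | $0=0 $1=2 $2=1 $3=5 $4=5 $5=0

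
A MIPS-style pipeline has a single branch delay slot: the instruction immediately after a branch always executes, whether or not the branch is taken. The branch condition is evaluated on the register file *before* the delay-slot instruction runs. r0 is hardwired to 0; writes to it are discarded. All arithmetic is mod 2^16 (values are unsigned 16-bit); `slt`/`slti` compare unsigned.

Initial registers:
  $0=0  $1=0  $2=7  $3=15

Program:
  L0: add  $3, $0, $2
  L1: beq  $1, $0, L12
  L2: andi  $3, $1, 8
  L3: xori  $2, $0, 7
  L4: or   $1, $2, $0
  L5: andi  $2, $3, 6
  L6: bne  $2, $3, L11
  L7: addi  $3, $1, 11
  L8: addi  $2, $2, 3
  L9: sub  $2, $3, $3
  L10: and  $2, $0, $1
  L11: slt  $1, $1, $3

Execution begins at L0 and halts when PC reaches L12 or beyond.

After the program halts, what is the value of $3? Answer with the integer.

  step pc=0: add  $3, $0, $2  regs=(0,0,7,7)
  step pc=1: beq  $1, $0, L12  cond=T  regs=(0,0,7,7)
  step pc=2: andi  $3, $1, 8  regs=(0,0,7,0)

0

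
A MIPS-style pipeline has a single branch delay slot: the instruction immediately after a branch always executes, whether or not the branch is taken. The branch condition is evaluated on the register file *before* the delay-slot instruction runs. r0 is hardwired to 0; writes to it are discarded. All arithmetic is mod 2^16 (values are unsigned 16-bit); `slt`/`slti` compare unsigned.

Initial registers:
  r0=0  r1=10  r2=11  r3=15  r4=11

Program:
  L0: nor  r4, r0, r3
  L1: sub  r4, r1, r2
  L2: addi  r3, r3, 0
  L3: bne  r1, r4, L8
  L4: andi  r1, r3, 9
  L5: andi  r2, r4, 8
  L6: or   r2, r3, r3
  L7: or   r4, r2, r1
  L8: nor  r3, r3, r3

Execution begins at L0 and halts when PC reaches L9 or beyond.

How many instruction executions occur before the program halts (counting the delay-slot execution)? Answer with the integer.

6

PC=0  nor  r4, r0, r3        | r0=0 r1=10 r2=11 r3=15 r4=65520
PC=1  sub  r4, r1, r2        | r0=0 r1=10 r2=11 r3=15 r4=65535
PC=2  addi  r3, r3, 0        | r0=0 r1=10 r2=11 r3=15 r4=65535
PC=3  bne  r1, r4, L8        | r0=0 r1=10 r2=11 r3=15 r4=65535  [TAKEN]
PC=4  andi  r1, r3, 9        | r0=0 r1=9 r2=11 r3=15 r4=65535
PC=8  nor  r3, r3, r3        | r0=0 r1=9 r2=11 r3=65520 r4=65535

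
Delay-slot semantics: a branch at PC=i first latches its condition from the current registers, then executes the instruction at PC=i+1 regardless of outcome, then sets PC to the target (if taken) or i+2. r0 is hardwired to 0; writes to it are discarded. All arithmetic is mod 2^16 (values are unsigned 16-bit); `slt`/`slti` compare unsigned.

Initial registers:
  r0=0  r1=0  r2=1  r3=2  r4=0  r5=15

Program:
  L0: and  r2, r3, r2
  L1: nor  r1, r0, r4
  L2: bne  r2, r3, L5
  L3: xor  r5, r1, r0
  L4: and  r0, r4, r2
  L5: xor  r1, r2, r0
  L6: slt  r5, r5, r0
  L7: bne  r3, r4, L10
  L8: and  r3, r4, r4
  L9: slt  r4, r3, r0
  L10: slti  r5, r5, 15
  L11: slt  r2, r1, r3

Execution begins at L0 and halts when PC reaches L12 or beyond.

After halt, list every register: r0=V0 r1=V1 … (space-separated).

[0] and  r2, r3, r2  →  {r0:0, r1:0, r2:0, r3:2, r4:0, r5:15}
[1] nor  r1, r0, r4  →  {r0:0, r1:65535, r2:0, r3:2, r4:0, r5:15}
[2] bne  r2, r3, L5  →  {r0:0, r1:65535, r2:0, r3:2, r4:0, r5:15}  ⟨branch taken⟩
[3] xor  r5, r1, r0  →  {r0:0, r1:65535, r2:0, r3:2, r4:0, r5:65535}
[5] xor  r1, r2, r0  →  {r0:0, r1:0, r2:0, r3:2, r4:0, r5:65535}
[6] slt  r5, r5, r0  →  {r0:0, r1:0, r2:0, r3:2, r4:0, r5:0}
[7] bne  r3, r4, L10  →  {r0:0, r1:0, r2:0, r3:2, r4:0, r5:0}  ⟨branch taken⟩
[8] and  r3, r4, r4  →  {r0:0, r1:0, r2:0, r3:0, r4:0, r5:0}
[10] slti  r5, r5, 15  →  {r0:0, r1:0, r2:0, r3:0, r4:0, r5:1}
[11] slt  r2, r1, r3  →  {r0:0, r1:0, r2:0, r3:0, r4:0, r5:1}

r0=0 r1=0 r2=0 r3=0 r4=0 r5=1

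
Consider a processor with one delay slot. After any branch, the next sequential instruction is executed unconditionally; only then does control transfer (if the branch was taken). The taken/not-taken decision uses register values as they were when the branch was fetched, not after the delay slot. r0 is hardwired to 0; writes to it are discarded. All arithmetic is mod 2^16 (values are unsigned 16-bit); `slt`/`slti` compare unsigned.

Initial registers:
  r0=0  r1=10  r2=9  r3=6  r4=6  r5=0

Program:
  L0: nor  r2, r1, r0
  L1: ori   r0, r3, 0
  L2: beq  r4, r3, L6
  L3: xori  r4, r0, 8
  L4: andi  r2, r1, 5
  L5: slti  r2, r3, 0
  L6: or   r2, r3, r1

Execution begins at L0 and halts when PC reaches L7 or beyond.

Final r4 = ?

PC=0  nor  r2, r1, r0        | r0=0 r1=10 r2=65525 r3=6 r4=6 r5=0
PC=1  ori   r0, r3, 0        | r0=0 r1=10 r2=65525 r3=6 r4=6 r5=0
PC=2  beq  r4, r3, L6        | r0=0 r1=10 r2=65525 r3=6 r4=6 r5=0  [TAKEN]
PC=3  xori  r4, r0, 8        | r0=0 r1=10 r2=65525 r3=6 r4=8 r5=0
PC=6  or   r2, r3, r1        | r0=0 r1=10 r2=14 r3=6 r4=8 r5=0

8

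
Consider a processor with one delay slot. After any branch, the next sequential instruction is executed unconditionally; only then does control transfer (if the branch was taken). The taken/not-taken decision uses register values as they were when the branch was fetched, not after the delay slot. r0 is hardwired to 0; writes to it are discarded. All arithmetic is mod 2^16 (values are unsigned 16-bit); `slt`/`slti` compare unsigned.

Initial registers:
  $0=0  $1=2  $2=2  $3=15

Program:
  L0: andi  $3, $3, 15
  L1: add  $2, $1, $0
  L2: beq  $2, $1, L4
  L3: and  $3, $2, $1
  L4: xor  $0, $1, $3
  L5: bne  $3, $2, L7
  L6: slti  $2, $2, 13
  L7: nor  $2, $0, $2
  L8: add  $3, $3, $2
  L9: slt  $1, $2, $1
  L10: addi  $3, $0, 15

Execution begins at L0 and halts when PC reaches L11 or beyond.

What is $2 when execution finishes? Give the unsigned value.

65534

[0] andi  $3, $3, 15  →  {$0:0, $1:2, $2:2, $3:15}
[1] add  $2, $1, $0  →  {$0:0, $1:2, $2:2, $3:15}
[2] beq  $2, $1, L4  →  {$0:0, $1:2, $2:2, $3:15}  ⟨branch taken⟩
[3] and  $3, $2, $1  →  {$0:0, $1:2, $2:2, $3:2}
[4] xor  $0, $1, $3  →  {$0:0, $1:2, $2:2, $3:2}
[5] bne  $3, $2, L7  →  {$0:0, $1:2, $2:2, $3:2}  ⟨branch fallthrough⟩
[6] slti  $2, $2, 13  →  {$0:0, $1:2, $2:1, $3:2}
[7] nor  $2, $0, $2  →  {$0:0, $1:2, $2:65534, $3:2}
[8] add  $3, $3, $2  →  {$0:0, $1:2, $2:65534, $3:0}
[9] slt  $1, $2, $1  →  {$0:0, $1:0, $2:65534, $3:0}
[10] addi  $3, $0, 15  →  {$0:0, $1:0, $2:65534, $3:15}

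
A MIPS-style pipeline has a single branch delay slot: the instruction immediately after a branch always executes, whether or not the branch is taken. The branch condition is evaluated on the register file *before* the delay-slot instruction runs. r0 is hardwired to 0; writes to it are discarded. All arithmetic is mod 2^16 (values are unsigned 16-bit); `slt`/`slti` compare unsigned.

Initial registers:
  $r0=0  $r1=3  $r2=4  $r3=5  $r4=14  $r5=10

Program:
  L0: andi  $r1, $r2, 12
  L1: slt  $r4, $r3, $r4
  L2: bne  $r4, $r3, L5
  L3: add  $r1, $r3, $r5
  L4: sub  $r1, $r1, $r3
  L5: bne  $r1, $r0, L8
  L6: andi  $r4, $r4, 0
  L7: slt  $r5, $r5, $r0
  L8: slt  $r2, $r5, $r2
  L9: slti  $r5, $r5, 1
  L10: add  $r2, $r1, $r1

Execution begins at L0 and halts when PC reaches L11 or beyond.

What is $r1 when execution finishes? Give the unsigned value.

15

  step pc=0: andi  $r1, $r2, 12  regs=(0,4,4,5,14,10)
  step pc=1: slt  $r4, $r3, $r4  regs=(0,4,4,5,1,10)
  step pc=2: bne  $r4, $r3, L5  cond=T  regs=(0,4,4,5,1,10)
  step pc=3: add  $r1, $r3, $r5  regs=(0,15,4,5,1,10)
  step pc=5: bne  $r1, $r0, L8  cond=T  regs=(0,15,4,5,1,10)
  step pc=6: andi  $r4, $r4, 0  regs=(0,15,4,5,0,10)
  step pc=8: slt  $r2, $r5, $r2  regs=(0,15,0,5,0,10)
  step pc=9: slti  $r5, $r5, 1  regs=(0,15,0,5,0,0)
  step pc=10: add  $r2, $r1, $r1  regs=(0,15,30,5,0,0)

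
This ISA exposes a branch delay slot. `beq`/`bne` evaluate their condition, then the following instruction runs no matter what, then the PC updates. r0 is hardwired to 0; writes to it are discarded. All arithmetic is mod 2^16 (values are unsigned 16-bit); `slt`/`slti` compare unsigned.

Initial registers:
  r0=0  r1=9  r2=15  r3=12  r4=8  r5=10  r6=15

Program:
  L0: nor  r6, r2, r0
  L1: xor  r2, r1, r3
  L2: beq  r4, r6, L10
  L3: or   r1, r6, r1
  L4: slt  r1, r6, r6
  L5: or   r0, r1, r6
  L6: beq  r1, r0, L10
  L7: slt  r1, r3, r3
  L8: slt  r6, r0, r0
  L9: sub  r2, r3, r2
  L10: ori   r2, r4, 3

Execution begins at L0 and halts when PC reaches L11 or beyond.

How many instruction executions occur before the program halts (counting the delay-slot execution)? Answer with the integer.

9

#0 nor  r6, r2, r0 ; 0/9/15/12/8/10/65520
#1 xor  r2, r1, r3 ; 0/9/5/12/8/10/65520
#2 beq  r4, r6, L10 ; 0/9/5/12/8/10/65520 ; →fallthru
#3 or   r1, r6, r1 ; 0/65529/5/12/8/10/65520
#4 slt  r1, r6, r6 ; 0/0/5/12/8/10/65520
#5 or   r0, r1, r6 ; 0/0/5/12/8/10/65520
#6 beq  r1, r0, L10 ; 0/0/5/12/8/10/65520 ; →target
#7 slt  r1, r3, r3 ; 0/0/5/12/8/10/65520
#10 ori   r2, r4, 3 ; 0/0/11/12/8/10/65520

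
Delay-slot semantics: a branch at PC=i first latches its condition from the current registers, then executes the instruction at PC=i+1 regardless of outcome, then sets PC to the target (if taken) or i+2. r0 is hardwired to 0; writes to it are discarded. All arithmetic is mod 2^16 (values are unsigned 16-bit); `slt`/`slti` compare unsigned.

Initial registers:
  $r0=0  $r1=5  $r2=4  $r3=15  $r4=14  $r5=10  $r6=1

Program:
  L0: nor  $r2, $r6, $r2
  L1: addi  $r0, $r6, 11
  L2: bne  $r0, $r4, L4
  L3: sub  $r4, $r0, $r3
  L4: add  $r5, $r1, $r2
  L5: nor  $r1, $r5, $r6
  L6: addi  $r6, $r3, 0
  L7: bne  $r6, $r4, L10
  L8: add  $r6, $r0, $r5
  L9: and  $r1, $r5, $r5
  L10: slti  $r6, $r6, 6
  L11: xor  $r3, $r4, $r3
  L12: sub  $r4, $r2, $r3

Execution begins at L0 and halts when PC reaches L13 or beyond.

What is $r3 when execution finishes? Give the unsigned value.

65534

#0 nor  $r2, $r6, $r2 ; 0/5/65530/15/14/10/1
#1 addi  $r0, $r6, 11 ; 0/5/65530/15/14/10/1
#2 bne  $r0, $r4, L4 ; 0/5/65530/15/14/10/1 ; →target
#3 sub  $r4, $r0, $r3 ; 0/5/65530/15/65521/10/1
#4 add  $r5, $r1, $r2 ; 0/5/65530/15/65521/65535/1
#5 nor  $r1, $r5, $r6 ; 0/0/65530/15/65521/65535/1
#6 addi  $r6, $r3, 0 ; 0/0/65530/15/65521/65535/15
#7 bne  $r6, $r4, L10 ; 0/0/65530/15/65521/65535/15 ; →target
#8 add  $r6, $r0, $r5 ; 0/0/65530/15/65521/65535/65535
#10 slti  $r6, $r6, 6 ; 0/0/65530/15/65521/65535/0
#11 xor  $r3, $r4, $r3 ; 0/0/65530/65534/65521/65535/0
#12 sub  $r4, $r2, $r3 ; 0/0/65530/65534/65532/65535/0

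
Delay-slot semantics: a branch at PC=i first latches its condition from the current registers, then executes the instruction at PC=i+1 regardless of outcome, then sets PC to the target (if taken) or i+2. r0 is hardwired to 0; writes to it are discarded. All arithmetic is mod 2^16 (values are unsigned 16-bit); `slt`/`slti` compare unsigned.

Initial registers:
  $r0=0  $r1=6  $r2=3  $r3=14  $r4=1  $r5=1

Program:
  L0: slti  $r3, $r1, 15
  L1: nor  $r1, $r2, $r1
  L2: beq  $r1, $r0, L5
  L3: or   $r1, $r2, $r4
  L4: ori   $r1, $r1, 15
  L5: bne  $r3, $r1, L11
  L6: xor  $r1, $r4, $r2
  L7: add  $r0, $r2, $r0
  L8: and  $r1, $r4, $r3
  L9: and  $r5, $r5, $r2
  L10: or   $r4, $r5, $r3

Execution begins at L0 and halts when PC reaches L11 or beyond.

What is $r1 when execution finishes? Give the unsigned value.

2

#0 slti  $r3, $r1, 15 ; 0/6/3/1/1/1
#1 nor  $r1, $r2, $r1 ; 0/65528/3/1/1/1
#2 beq  $r1, $r0, L5 ; 0/65528/3/1/1/1 ; →fallthru
#3 or   $r1, $r2, $r4 ; 0/3/3/1/1/1
#4 ori   $r1, $r1, 15 ; 0/15/3/1/1/1
#5 bne  $r3, $r1, L11 ; 0/15/3/1/1/1 ; →target
#6 xor  $r1, $r4, $r2 ; 0/2/3/1/1/1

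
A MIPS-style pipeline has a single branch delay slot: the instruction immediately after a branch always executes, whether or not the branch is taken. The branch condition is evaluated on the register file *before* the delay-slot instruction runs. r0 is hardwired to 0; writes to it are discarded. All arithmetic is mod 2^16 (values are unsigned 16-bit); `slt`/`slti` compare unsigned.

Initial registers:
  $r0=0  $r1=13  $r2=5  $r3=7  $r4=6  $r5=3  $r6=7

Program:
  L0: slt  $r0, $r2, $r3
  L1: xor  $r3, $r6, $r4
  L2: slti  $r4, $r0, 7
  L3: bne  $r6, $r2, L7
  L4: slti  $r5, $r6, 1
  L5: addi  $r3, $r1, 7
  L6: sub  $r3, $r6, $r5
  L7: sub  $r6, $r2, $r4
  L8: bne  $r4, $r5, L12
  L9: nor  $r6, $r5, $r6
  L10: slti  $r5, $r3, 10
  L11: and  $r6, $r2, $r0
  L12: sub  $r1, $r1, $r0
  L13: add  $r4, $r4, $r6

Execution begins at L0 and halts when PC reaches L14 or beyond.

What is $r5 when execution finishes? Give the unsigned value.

[0] slt  $r0, $r2, $r3  →  {$r0:0, $r1:13, $r2:5, $r3:7, $r4:6, $r5:3, $r6:7}
[1] xor  $r3, $r6, $r4  →  {$r0:0, $r1:13, $r2:5, $r3:1, $r4:6, $r5:3, $r6:7}
[2] slti  $r4, $r0, 7  →  {$r0:0, $r1:13, $r2:5, $r3:1, $r4:1, $r5:3, $r6:7}
[3] bne  $r6, $r2, L7  →  {$r0:0, $r1:13, $r2:5, $r3:1, $r4:1, $r5:3, $r6:7}  ⟨branch taken⟩
[4] slti  $r5, $r6, 1  →  {$r0:0, $r1:13, $r2:5, $r3:1, $r4:1, $r5:0, $r6:7}
[7] sub  $r6, $r2, $r4  →  {$r0:0, $r1:13, $r2:5, $r3:1, $r4:1, $r5:0, $r6:4}
[8] bne  $r4, $r5, L12  →  {$r0:0, $r1:13, $r2:5, $r3:1, $r4:1, $r5:0, $r6:4}  ⟨branch taken⟩
[9] nor  $r6, $r5, $r6  →  {$r0:0, $r1:13, $r2:5, $r3:1, $r4:1, $r5:0, $r6:65531}
[12] sub  $r1, $r1, $r0  →  {$r0:0, $r1:13, $r2:5, $r3:1, $r4:1, $r5:0, $r6:65531}
[13] add  $r4, $r4, $r6  →  {$r0:0, $r1:13, $r2:5, $r3:1, $r4:65532, $r5:0, $r6:65531}

0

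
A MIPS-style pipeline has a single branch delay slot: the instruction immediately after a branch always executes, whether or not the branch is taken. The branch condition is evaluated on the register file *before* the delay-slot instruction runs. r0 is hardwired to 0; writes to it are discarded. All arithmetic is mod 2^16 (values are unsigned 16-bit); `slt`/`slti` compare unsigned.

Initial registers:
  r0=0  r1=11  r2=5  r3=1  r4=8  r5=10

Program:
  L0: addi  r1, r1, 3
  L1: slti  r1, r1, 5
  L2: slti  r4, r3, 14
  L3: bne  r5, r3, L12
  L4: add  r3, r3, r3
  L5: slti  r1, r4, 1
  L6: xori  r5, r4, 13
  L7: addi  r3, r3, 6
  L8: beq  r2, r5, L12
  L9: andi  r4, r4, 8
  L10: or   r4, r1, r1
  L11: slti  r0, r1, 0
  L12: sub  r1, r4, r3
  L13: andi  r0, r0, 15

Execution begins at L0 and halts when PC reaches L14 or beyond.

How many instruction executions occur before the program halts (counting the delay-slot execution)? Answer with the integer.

7

  step pc=0: addi  r1, r1, 3  regs=(0,14,5,1,8,10)
  step pc=1: slti  r1, r1, 5  regs=(0,0,5,1,8,10)
  step pc=2: slti  r4, r3, 14  regs=(0,0,5,1,1,10)
  step pc=3: bne  r5, r3, L12  cond=T  regs=(0,0,5,1,1,10)
  step pc=4: add  r3, r3, r3  regs=(0,0,5,2,1,10)
  step pc=12: sub  r1, r4, r3  regs=(0,65535,5,2,1,10)
  step pc=13: andi  r0, r0, 15  regs=(0,65535,5,2,1,10)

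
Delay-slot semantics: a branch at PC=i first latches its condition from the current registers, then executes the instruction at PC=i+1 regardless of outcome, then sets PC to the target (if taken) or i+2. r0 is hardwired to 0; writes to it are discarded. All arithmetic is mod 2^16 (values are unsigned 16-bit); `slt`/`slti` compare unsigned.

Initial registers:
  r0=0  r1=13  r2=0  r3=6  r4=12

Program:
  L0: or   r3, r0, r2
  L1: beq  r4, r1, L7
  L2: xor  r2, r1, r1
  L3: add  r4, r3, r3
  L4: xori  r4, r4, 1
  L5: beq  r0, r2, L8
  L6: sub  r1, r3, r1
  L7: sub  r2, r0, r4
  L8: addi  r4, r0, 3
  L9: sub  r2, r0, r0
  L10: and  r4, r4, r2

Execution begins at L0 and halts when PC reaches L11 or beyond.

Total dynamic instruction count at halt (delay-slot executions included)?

PC=0  or   r3, r0, r2        | r0=0 r1=13 r2=0 r3=0 r4=12
PC=1  beq  r4, r1, L7        | r0=0 r1=13 r2=0 r3=0 r4=12  [not taken]
PC=2  xor  r2, r1, r1        | r0=0 r1=13 r2=0 r3=0 r4=12
PC=3  add  r4, r3, r3        | r0=0 r1=13 r2=0 r3=0 r4=0
PC=4  xori  r4, r4, 1        | r0=0 r1=13 r2=0 r3=0 r4=1
PC=5  beq  r0, r2, L8        | r0=0 r1=13 r2=0 r3=0 r4=1  [TAKEN]
PC=6  sub  r1, r3, r1        | r0=0 r1=65523 r2=0 r3=0 r4=1
PC=8  addi  r4, r0, 3        | r0=0 r1=65523 r2=0 r3=0 r4=3
PC=9  sub  r2, r0, r0        | r0=0 r1=65523 r2=0 r3=0 r4=3
PC=10 and  r4, r4, r2        | r0=0 r1=65523 r2=0 r3=0 r4=0

10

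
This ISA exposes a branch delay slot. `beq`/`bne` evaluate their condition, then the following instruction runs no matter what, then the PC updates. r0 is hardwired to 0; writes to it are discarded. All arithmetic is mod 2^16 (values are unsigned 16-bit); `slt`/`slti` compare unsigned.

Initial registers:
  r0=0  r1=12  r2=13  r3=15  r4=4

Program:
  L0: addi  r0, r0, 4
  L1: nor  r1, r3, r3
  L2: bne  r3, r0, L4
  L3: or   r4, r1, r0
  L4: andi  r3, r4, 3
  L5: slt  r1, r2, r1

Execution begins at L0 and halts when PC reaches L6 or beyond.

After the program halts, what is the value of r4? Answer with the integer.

65520

  step pc=0: addi  r0, r0, 4  regs=(0,12,13,15,4)
  step pc=1: nor  r1, r3, r3  regs=(0,65520,13,15,4)
  step pc=2: bne  r3, r0, L4  cond=T  regs=(0,65520,13,15,4)
  step pc=3: or   r4, r1, r0  regs=(0,65520,13,15,65520)
  step pc=4: andi  r3, r4, 3  regs=(0,65520,13,0,65520)
  step pc=5: slt  r1, r2, r1  regs=(0,1,13,0,65520)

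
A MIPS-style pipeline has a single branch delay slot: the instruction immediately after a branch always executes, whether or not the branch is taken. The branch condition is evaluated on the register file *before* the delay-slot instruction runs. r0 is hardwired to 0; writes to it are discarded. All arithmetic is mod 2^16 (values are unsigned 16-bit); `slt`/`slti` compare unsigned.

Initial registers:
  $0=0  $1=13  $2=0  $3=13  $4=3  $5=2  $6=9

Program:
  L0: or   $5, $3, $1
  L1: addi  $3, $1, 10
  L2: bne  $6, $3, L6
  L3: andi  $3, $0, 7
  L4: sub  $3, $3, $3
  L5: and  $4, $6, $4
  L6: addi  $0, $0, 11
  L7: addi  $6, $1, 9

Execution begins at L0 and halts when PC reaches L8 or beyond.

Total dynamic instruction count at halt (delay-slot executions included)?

#0 or   $5, $3, $1 ; 0/13/0/13/3/13/9
#1 addi  $3, $1, 10 ; 0/13/0/23/3/13/9
#2 bne  $6, $3, L6 ; 0/13/0/23/3/13/9 ; →target
#3 andi  $3, $0, 7 ; 0/13/0/0/3/13/9
#6 addi  $0, $0, 11 ; 0/13/0/0/3/13/9
#7 addi  $6, $1, 9 ; 0/13/0/0/3/13/22

6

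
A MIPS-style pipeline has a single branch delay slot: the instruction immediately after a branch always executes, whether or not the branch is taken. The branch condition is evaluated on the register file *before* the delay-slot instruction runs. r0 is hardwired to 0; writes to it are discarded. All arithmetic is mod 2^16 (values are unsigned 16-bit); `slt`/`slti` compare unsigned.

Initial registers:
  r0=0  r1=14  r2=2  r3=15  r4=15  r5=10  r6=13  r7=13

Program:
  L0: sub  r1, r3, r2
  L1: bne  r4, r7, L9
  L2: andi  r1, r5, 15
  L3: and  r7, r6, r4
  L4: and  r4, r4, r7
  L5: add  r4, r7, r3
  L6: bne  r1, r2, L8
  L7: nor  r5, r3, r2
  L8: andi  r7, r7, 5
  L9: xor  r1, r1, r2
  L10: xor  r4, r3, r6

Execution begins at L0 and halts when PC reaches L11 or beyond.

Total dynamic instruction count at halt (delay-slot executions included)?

  step pc=0: sub  r1, r3, r2  regs=(0,13,2,15,15,10,13,13)
  step pc=1: bne  r4, r7, L9  cond=T  regs=(0,13,2,15,15,10,13,13)
  step pc=2: andi  r1, r5, 15  regs=(0,10,2,15,15,10,13,13)
  step pc=9: xor  r1, r1, r2  regs=(0,8,2,15,15,10,13,13)
  step pc=10: xor  r4, r3, r6  regs=(0,8,2,15,2,10,13,13)

5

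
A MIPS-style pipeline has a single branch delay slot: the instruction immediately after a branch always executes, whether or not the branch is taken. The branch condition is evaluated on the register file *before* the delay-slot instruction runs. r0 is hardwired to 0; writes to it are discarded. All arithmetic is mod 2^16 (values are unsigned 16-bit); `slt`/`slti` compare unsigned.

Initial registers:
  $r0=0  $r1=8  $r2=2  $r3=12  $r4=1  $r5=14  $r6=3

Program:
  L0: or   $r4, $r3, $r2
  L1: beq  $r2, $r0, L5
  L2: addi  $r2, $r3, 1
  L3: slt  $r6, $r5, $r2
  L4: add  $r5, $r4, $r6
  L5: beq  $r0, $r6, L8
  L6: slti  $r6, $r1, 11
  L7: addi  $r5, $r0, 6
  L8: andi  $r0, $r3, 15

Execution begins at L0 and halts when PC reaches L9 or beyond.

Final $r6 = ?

1

PC=0  or   $r4, $r3, $r2     | $r0=0 $r1=8 $r2=2 $r3=12 $r4=14 $r5=14 $r6=3
PC=1  beq  $r2, $r0, L5      | $r0=0 $r1=8 $r2=2 $r3=12 $r4=14 $r5=14 $r6=3  [not taken]
PC=2  addi  $r2, $r3, 1      | $r0=0 $r1=8 $r2=13 $r3=12 $r4=14 $r5=14 $r6=3
PC=3  slt  $r6, $r5, $r2     | $r0=0 $r1=8 $r2=13 $r3=12 $r4=14 $r5=14 $r6=0
PC=4  add  $r5, $r4, $r6     | $r0=0 $r1=8 $r2=13 $r3=12 $r4=14 $r5=14 $r6=0
PC=5  beq  $r0, $r6, L8      | $r0=0 $r1=8 $r2=13 $r3=12 $r4=14 $r5=14 $r6=0  [TAKEN]
PC=6  slti  $r6, $r1, 11     | $r0=0 $r1=8 $r2=13 $r3=12 $r4=14 $r5=14 $r6=1
PC=8  andi  $r0, $r3, 15     | $r0=0 $r1=8 $r2=13 $r3=12 $r4=14 $r5=14 $r6=1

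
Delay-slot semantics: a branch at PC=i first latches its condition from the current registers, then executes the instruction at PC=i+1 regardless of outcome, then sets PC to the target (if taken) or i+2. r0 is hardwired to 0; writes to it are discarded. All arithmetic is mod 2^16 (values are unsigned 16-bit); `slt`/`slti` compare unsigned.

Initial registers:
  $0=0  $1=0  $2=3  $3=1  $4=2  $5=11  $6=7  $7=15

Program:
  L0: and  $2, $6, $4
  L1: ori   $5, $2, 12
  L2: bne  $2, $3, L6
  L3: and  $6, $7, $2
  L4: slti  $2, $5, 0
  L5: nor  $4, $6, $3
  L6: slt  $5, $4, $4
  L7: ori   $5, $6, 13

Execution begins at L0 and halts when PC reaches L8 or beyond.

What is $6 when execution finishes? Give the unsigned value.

2

  step pc=0: and  $2, $6, $4  regs=(0,0,2,1,2,11,7,15)
  step pc=1: ori   $5, $2, 12  regs=(0,0,2,1,2,14,7,15)
  step pc=2: bne  $2, $3, L6  cond=T  regs=(0,0,2,1,2,14,7,15)
  step pc=3: and  $6, $7, $2  regs=(0,0,2,1,2,14,2,15)
  step pc=6: slt  $5, $4, $4  regs=(0,0,2,1,2,0,2,15)
  step pc=7: ori   $5, $6, 13  regs=(0,0,2,1,2,15,2,15)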